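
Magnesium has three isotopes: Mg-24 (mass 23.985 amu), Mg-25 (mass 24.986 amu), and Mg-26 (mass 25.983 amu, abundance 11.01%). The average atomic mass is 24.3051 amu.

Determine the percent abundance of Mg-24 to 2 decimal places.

The remaining 88.99% is split between Mg-24 (fraction x) and Mg-25 (fraction 0.8899 − x).
Substituting: 23.985x + 24.986(0.8899 − x) = 21.4443717
(23.985 − 24.986)x = -0.7906697  ⇒  x = 0.78988, y = 0.10002
Mg-24: 78.99%, Mg-25: 10.00%.

78.99%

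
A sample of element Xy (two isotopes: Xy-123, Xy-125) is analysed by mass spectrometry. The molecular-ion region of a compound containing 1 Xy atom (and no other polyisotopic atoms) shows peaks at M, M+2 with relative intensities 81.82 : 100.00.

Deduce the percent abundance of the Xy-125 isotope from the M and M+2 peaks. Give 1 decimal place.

55.0%

Let p = fractional abundance of Xy-123. I(M+2)/I(M) = [C(1,1)·p^0·(1−p)] / p^1 = 1·(1−p)/p = 100.00/81.82 = 1.2222
(1−p)/p = 1.2222/1 = 1.2222  ⇒  p = 1/(1 + 1.2222) = 0.4500
Xy-123: 45.0%, Xy-125: 55.0%.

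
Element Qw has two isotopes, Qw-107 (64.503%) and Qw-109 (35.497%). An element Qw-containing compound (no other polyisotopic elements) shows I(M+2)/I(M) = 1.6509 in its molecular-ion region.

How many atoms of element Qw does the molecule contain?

For n independent Qw atoms, I(M+2)/I(M) = n · (abundance Qw-109) / (abundance Qw-107) = n · 0.35497/0.64503.
n = 1.6509 × 0.64503/0.35497 = 3.00 ≈ 3

3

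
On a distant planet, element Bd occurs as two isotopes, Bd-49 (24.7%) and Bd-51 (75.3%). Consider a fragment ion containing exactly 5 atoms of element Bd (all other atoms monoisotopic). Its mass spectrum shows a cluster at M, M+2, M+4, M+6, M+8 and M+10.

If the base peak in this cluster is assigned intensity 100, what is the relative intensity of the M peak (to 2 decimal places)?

Term probabilities: M 0.0009, M+2 0.0140, M+4 0.0854, M+6 0.2605, M+8 0.3971, M+10 0.2421. Base peak = M+8.
P(M+8) = C(5,4) × 0.247^1 × 0.753^4 = 5 × 0.2470 × 0.32149921 = 0.397052 (base)
P(M) = C(5,0) × 0.247^5 × 0.753^0 = 1 × 0.00091936 × 1.0000 = 0.000919
Relative intensity = 0.000919 / 0.397052 × 100 = 0.23

0.23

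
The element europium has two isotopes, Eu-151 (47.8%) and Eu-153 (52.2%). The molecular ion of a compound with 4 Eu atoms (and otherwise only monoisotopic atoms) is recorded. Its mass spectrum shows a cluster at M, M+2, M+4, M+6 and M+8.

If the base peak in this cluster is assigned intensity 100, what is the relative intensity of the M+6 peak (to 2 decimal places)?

Binomial terms of (0.478 + 0.522)^4: M 0.0522, M+2 0.2280, M+4 0.3735, M+6 0.2720, M+8 0.0742 → M+4 is the base peak.
P(M+4) = C(4,2) × 0.478^2 × 0.522^2 = 6 × 0.228484 × 0.272484 = 0.373549 (base)
P(M+6) = C(4,3) × 0.478^1 × 0.522^3 = 4 × 0.4780 × 0.14223665 = 0.271956
Relative intensity = 0.271956 / 0.373549 × 100 = 72.80

72.80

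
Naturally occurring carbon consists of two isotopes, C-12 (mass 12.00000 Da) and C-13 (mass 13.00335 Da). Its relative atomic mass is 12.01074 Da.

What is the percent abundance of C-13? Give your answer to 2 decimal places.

1.07%

Let x be the fractional abundance of C-12; then C-13 has abundance 1 − x.
12.00000·x + 13.00335·(1 − x) = 12.01074
(12.00000 − 13.00335)·x = 12.01074 − 13.00335
x = -0.99261 / -1.00335 = 0.98930 → 98.93% C-12, 1.07% C-13.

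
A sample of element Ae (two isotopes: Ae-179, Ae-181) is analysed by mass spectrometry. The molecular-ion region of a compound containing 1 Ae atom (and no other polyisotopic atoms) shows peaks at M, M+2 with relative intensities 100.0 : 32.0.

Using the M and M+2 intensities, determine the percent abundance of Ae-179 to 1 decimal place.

75.8%

Let p = fractional abundance of Ae-179. I(M+2)/I(M) = [C(1,1)·p^0·(1−p)] / p^1 = 1·(1−p)/p = 32.0/100.0 = 0.3200
(1−p)/p = 0.3200/1 = 0.3200  ⇒  p = 1/(1 + 0.3200) = 0.7576
Ae-179: 75.8%, Ae-181: 24.2%.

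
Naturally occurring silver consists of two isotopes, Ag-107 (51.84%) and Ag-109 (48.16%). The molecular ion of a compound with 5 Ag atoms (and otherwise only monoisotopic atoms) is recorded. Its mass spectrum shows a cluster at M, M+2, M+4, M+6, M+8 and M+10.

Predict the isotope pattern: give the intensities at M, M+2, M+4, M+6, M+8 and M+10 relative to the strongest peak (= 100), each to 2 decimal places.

The 5 Ag atoms are independent, so intensities follow the terms of (0.5184 + 0.4816)^5.
P(M) = 0.5184^5 = 0.037439
P(M+2) = 5 × 0.5184^4 × 0.4816^1 = 0.173907
P(M+4) = 10 × 0.5184^3 × 0.4816^2 = 0.323123
P(M+6) = 10 × 0.5184^2 × 0.4816^3 = 0.300185
P(M+8) = 5 × 0.5184^1 × 0.4816^4 = 0.139438
P(M+10) = 0.4816^5 = 0.025908
The M+4 peak is largest (0.323123); scaling to 100 gives 11.59 : 53.82 : 100.00 : 92.90 : 43.15 : 8.02.

11.59 : 53.82 : 100.00 : 92.90 : 43.15 : 8.02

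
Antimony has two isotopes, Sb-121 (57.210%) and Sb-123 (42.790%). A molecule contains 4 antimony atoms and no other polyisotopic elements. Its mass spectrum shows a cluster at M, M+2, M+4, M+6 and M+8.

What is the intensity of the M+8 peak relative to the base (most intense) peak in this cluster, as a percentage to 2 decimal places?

9.32%

(0.57210 + 0.42790)^4 gives M 0.1071, M+2 0.3205, M+4 0.3596, M+6 0.1793, M+8 0.0335; the largest is M+4.
P(M+4) = C(4,2) × 0.57210^2 × 0.42790^2 = 6 × 0.32729841 × 0.18309841 = 0.359567 (base)
P(M+8) = C(4,4) × 0.57210^0 × 0.42790^4 = 1 × 1.0000 × 0.03352503 = 0.033525
Relative intensity = 0.033525 / 0.359567 × 100 = 9.32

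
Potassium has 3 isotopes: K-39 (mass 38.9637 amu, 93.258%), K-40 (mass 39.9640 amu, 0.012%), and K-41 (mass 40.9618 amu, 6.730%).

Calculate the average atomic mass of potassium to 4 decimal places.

39.0983 amu

Average mass = Σ (abundance × isotope mass) = 0.93258 × 38.9637 + 0.00012 × 39.9640 + 0.06730 × 40.9618
= 36.33677 + 0.00480 + 2.75673 = 39.09830 amu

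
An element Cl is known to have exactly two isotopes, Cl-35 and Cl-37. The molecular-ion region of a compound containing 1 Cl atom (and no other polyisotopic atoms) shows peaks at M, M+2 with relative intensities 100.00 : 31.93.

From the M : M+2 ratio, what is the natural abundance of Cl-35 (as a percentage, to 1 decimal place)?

Write p for the Cl-35 fraction. I(M+2)/I(M) = [C(1,1)·p^0·(1−p)] / p^1 = 1·(1−p)/p = 31.93/100.00 = 0.3193
(1−p)/p = 0.3193/1 = 0.3193  ⇒  p = 1/(1 + 0.3193) = 0.7580
Cl-35: 75.8%, Cl-37: 24.2%.

75.8%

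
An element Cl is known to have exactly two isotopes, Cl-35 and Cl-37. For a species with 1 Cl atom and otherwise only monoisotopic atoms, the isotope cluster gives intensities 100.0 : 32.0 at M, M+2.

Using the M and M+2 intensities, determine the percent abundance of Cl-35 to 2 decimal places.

If p is the fraction of Cl that is Cl-35, then I(M+2)/I(M) = [C(1,1)·p^0·(1−p)] / p^1 = 1·(1−p)/p = 32.0/100.0 = 0.3200
(1−p)/p = 0.3200/1 = 0.3200  ⇒  p = 1/(1 + 0.3200) = 0.7576
Cl-35: 75.76%, Cl-37: 24.24%.

75.76%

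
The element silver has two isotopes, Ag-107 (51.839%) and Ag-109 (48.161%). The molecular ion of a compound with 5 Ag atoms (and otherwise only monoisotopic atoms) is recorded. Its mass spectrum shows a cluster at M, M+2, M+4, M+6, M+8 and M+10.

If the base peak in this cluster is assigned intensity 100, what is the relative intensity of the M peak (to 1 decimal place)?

Binomial terms of (0.51839 + 0.48161)^5: M 0.0374, M+2 0.1739, M+4 0.3231, M+6 0.3002, M+8 0.1394, M+10 0.0259 → M+4 is the base peak.
P(M+4) = C(5,2) × 0.51839^3 × 0.48161^2 = 10 × 0.13930601 × 0.23194819 = 0.323118 (base)
P(M) = C(5,0) × 0.51839^5 × 0.48161^0 = 1 × 0.03743545 × 1.0000 = 0.037435
Relative intensity = 0.037435 / 0.323118 × 100 = 11.6

11.6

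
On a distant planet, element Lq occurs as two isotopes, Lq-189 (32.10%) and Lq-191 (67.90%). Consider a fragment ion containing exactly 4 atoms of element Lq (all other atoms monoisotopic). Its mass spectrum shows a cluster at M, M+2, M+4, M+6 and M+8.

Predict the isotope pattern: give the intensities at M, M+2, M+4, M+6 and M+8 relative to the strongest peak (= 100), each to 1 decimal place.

2.6 : 22.3 : 70.9 : 100.0 : 52.9

Each Lq atom is independently Lq-189 (p = 0.3210) or Lq-191 (q = 0.6790); the cluster is the binomial expansion (p + q)^4.
P(M) = 0.3210^4 = 0.010617
P(M+2) = 4 × 0.3210^3 × 0.6790^1 = 0.089835
P(M+4) = 6 × 0.3210^2 × 0.6790^2 = 0.285037
P(M+6) = 4 × 0.3210^1 × 0.6790^3 = 0.401952
P(M+8) = 0.6790^4 = 0.212559
The M+6 peak is largest (0.401952); scaling to 100 gives 2.6 : 22.3 : 70.9 : 100.0 : 52.9.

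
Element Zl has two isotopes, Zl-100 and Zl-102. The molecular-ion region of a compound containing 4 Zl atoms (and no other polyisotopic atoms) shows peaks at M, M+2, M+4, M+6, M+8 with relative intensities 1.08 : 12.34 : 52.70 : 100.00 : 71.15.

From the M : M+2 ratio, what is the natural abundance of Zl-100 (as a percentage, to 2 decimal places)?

If p is the fraction of Zl that is Zl-100, then I(M+2)/I(M) = [C(4,1)·p^3·(1−p)] / p^4 = 4·(1−p)/p = 12.34/1.08 = 11.4259
(1−p)/p = 11.4259/4 = 2.8565  ⇒  p = 1/(1 + 2.8565) = 0.2593
Zl-100: 25.93%, Zl-102: 74.07%.

25.93%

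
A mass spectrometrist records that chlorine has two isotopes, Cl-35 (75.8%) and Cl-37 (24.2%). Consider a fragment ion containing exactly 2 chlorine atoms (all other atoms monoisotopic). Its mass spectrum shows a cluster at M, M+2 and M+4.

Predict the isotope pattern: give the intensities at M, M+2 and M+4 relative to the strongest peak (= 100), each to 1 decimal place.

100.0 : 63.9 : 10.2

The 2 Cl atoms are independent, so intensities follow the terms of (0.758 + 0.242)^2.
P(M) = 0.758^2 = 0.574564
P(M+2) = 2 × 0.758^1 × 0.242^1 = 0.366872
P(M+4) = 0.242^2 = 0.058564
The M peak is largest (0.574564); scaling to 100 gives 100.0 : 63.9 : 10.2.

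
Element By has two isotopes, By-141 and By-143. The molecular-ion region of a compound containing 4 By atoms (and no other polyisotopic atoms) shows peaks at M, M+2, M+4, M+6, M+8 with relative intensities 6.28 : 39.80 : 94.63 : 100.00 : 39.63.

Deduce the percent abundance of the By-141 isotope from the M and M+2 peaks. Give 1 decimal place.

38.7%

If p is the fraction of By that is By-141, then I(M+2)/I(M) = [C(4,1)·p^3·(1−p)] / p^4 = 4·(1−p)/p = 39.80/6.28 = 6.3376
(1−p)/p = 6.3376/4 = 1.5844  ⇒  p = 1/(1 + 1.5844) = 0.3869
By-141: 38.7%, By-143: 61.3%.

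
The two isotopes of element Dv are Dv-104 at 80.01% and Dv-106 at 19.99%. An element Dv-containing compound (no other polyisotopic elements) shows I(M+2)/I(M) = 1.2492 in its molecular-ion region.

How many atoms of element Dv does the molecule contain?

5

For n independent Dv atoms, I(M+2)/I(M) = n · (abundance Dv-106) / (abundance Dv-104) = n · 0.1999/0.8001.
n = 1.2492 × 0.8001/0.1999 = 5.00 ≈ 5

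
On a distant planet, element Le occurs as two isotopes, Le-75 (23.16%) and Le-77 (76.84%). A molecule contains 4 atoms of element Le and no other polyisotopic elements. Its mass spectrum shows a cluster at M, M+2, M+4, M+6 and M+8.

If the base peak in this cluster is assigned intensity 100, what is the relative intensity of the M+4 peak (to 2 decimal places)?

45.21

(0.2316 + 0.7684)^4 gives M 0.0029, M+2 0.0382, M+4 0.1900, M+6 0.4203, M+8 0.3486; the largest is M+6.
P(M+6) = C(4,3) × 0.2316^1 × 0.7684^3 = 4 × 0.2316 × 0.45369299 = 0.420301 (base)
P(M+4) = C(4,2) × 0.2316^2 × 0.7684^2 = 6 × 0.05363856 × 0.59043856 = 0.190022
Relative intensity = 0.190022 / 0.420301 × 100 = 45.21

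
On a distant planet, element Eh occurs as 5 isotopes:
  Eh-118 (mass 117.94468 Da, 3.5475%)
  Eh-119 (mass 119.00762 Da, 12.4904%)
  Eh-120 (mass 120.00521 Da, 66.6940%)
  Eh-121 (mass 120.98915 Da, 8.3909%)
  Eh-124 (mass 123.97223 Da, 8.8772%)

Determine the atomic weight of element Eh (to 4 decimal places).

The abundance-weighted mean is 0.035475 × 117.94468 + 0.124904 × 119.00762 + 0.666940 × 120.00521 + 0.083909 × 120.98915 + 0.088772 × 123.97223
= 4.184088 + 14.864528 + 80.036275 + 10.152079 + 11.005263 = 120.242233 Da

120.2422 Da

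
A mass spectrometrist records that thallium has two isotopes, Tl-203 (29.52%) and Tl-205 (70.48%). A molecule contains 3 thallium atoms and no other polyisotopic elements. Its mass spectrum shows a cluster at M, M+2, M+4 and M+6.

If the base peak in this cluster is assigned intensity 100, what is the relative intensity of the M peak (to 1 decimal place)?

5.8

(0.2952 + 0.7048)^3 gives M 0.0257, M+2 0.1843, M+4 0.4399, M+6 0.3501; the largest is M+4.
P(M+4) = C(3,2) × 0.2952^1 × 0.7048^2 = 3 × 0.2952 × 0.49674304 = 0.439916 (base)
P(M) = C(3,0) × 0.2952^3 × 0.7048^0 = 1 × 0.02572463 × 1.0000 = 0.025725
Relative intensity = 0.025725 / 0.439916 × 100 = 5.8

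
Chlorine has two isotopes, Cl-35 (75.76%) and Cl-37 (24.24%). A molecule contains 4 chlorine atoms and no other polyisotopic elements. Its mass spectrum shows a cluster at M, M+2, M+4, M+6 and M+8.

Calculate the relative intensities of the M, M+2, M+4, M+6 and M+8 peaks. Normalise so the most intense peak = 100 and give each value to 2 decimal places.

Each Cl atom is independently Cl-35 (p = 0.7576) or Cl-37 (q = 0.2424); the cluster is the binomial expansion (p + q)^4.
P(M) = 0.7576^4 = 0.329428
P(M+2) = 4 × 0.7576^3 × 0.2424^1 = 0.421612
P(M+4) = 6 × 0.7576^2 × 0.2424^2 = 0.202347
P(M+6) = 4 × 0.7576^1 × 0.2424^3 = 0.043162
P(M+8) = 0.2424^4 = 0.003452
The M+2 peak is largest (0.421612); scaling to 100 gives 78.14 : 100.00 : 47.99 : 10.24 : 0.82.

78.14 : 100.00 : 47.99 : 10.24 : 0.82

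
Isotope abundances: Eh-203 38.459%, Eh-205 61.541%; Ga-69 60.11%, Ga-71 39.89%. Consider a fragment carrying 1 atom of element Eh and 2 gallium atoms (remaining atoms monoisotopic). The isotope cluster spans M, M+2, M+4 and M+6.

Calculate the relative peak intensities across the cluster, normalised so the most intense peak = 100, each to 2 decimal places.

Element Eh pattern (n=1): 0.38459 : 0.61541
Gallium pattern (n=2): 0.36132121 : 0.47955758 : 0.15912121
Convolve the two distributions (both contribute in 2-u steps):
  M: 0.38459×0.36132121 = 0.138961
  M+2: 0.38459×0.47955758 + 0.61541×0.36132121 = 0.406794
  M+4: 0.38459×0.15912121 + 0.61541×0.47955758 = 0.356321
  M+6: 0.61541×0.15912121 = 0.097925
Scale to base peak (0.406794) = 100: 34.16 : 100.00 : 87.59 : 24.07

34.16 : 100.00 : 87.59 : 24.07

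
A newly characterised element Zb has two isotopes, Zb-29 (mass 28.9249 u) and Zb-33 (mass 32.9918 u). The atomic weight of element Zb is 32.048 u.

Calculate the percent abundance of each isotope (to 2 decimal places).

Zb-29: 23.21%, Zb-33: 76.79%

With x = fraction of Zb-29 (so Zb-33 is 1 − x):
28.9249·x + 32.9918·(1 − x) = 32.048
(28.9249 − 32.9918)·x = 32.048 − 32.9918
x = -0.9438 / -4.0669 = 0.23207 → 23.21% Zb-29, 76.79% Zb-33.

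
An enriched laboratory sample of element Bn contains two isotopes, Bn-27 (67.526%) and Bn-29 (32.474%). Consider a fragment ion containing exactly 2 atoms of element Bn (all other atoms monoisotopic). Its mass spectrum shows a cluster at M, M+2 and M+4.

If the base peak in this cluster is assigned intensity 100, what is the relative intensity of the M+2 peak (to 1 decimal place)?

96.2

Term probabilities: M 0.4560, M+2 0.4386, M+4 0.1055. Base peak = M.
P(M) = C(2,0) × 0.67526^2 × 0.32474^0 = 1 × 0.45597607 × 1.0000 = 0.455976 (base)
P(M+2) = C(2,1) × 0.67526^1 × 0.32474^1 = 2 × 0.67526 × 0.32474 = 0.438568
Relative intensity = 0.438568 / 0.455976 × 100 = 96.2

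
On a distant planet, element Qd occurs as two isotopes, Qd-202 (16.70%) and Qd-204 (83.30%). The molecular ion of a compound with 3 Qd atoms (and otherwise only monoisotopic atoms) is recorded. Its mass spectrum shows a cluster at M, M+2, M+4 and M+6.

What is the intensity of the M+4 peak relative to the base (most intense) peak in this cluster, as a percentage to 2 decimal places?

60.14%

Term probabilities: M 0.0047, M+2 0.0697, M+4 0.3476, M+6 0.5780. Base peak = M+6.
P(M+6) = C(3,3) × 0.1670^0 × 0.8330^3 = 1 × 1.0000 × 0.57800954 = 0.578010 (base)
P(M+4) = C(3,2) × 0.1670^1 × 0.8330^2 = 3 × 0.1670 × 0.693889 = 0.347638
Relative intensity = 0.347638 / 0.578010 × 100 = 60.14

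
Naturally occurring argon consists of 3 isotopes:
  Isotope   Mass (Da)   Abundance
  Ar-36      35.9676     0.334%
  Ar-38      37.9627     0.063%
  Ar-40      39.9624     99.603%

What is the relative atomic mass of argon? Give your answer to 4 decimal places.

The abundance-weighted mean is 0.00334 × 35.9676 + 0.00063 × 37.9627 + 0.99603 × 39.9624
= 0.12013 + 0.02392 + 39.80375 = 39.94780 Da

39.9478 Da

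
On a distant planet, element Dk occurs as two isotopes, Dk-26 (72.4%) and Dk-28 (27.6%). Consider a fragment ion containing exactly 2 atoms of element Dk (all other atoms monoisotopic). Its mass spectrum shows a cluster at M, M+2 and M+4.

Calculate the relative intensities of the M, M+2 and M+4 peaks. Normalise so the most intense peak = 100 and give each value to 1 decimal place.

100.0 : 76.2 : 14.5

Expanding (0.724 + 0.276)^2:
P(M) = 0.724^2 = 0.524176
P(M+2) = 2 × 0.724^1 × 0.276^1 = 0.399648
P(M+4) = 0.276^2 = 0.076176
The M peak is largest (0.524176); scaling to 100 gives 100.0 : 76.2 : 14.5.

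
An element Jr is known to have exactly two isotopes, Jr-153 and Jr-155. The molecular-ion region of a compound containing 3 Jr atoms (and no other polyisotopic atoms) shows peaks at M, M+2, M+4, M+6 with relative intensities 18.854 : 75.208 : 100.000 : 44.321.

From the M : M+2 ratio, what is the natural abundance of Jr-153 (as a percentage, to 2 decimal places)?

42.92%

Write p for the Jr-153 fraction. I(M+2)/I(M) = [C(3,1)·p^2·(1−p)] / p^3 = 3·(1−p)/p = 75.208/18.854 = 3.9890
(1−p)/p = 3.9890/3 = 1.3297  ⇒  p = 1/(1 + 1.3297) = 0.4292
Jr-153: 42.92%, Jr-155: 57.08%.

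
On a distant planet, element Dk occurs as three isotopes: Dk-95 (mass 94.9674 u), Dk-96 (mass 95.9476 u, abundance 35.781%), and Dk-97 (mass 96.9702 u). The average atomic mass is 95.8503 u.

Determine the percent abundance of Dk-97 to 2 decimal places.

Let x and y be the fractions of Dk-95 and Dk-97. Then x + y = 1 − 0.35781 = 0.64219 and 94.9674x + 96.9702y = 95.8503 − 0.35781×95.9476 = 61.519289244.
Substituting: 94.9674x + 96.9702(0.64219 − x) = 61.519289244
(94.9674 − 96.9702)x = -0.754003494  ⇒  x = 0.37647, y = 0.26572
Dk-95: 37.65%, Dk-97: 26.57%.

26.57%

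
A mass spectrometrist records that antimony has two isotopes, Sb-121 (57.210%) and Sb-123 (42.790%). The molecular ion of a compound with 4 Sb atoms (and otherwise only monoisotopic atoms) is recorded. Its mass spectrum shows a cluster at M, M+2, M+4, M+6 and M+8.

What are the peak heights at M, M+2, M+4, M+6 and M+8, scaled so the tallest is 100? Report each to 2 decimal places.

Expanding (0.57210 + 0.42790)^4:
P(M) = 0.57210^4 = 0.107124
P(M+2) = 4 × 0.57210^3 × 0.42790^1 = 0.320493
P(M+4) = 6 × 0.57210^2 × 0.42790^2 = 0.359567
P(M+6) = 4 × 0.57210^1 × 0.42790^3 = 0.179291
P(M+8) = 0.42790^4 = 0.033525
The M+4 peak is largest (0.359567); scaling to 100 gives 29.79 : 89.13 : 100.00 : 49.86 : 9.32.

29.79 : 89.13 : 100.00 : 49.86 : 9.32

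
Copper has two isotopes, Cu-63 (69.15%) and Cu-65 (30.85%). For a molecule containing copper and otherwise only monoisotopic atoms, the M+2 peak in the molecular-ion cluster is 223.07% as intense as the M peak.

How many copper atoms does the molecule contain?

For n independent Cu atoms, I(M+2)/I(M) = n · (abundance Cu-65) / (abundance Cu-63) = n · 0.3085/0.6915.
n = 2.2307 × 0.6915/0.3085 = 5.00 ≈ 5

5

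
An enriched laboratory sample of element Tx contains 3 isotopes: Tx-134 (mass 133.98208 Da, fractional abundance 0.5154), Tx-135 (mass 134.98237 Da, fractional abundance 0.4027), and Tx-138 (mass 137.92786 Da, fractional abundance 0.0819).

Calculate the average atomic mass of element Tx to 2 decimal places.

134.71 Da

Average mass = Σ (abundance × isotope mass) = 0.5154 × 133.98208 + 0.4027 × 134.98237 + 0.0819 × 137.92786
= 69.054364 + 54.357400 + 11.296292 = 134.708056 Da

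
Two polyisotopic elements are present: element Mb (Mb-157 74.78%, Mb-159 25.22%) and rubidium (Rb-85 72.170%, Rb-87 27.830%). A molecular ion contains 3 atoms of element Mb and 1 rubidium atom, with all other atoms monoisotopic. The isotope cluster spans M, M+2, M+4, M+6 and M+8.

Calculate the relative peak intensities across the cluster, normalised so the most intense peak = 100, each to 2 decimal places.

Element Mb pattern (n=3): 0.41817338 : 0.42309438 : 0.1426911 : 0.01604114
Rubidium pattern (n=1): 0.7217 : 0.2783
Convolve the two distributions (both contribute in 2-u steps):
  M: 0.41817338×0.7217 = 0.301796
  M+2: 0.41817338×0.2783 + 0.42309438×0.7217 = 0.421725
  M+4: 0.42309438×0.2783 + 0.1426911×0.7217 = 0.220727
  M+6: 0.1426911×0.2783 + 0.01604114×0.7217 = 0.051288
  M+8: 0.01604114×0.2783 = 0.004464
Scale to base peak (0.421725) = 100: 71.56 : 100.00 : 52.34 : 12.16 : 1.06

71.56 : 100.00 : 52.34 : 12.16 : 1.06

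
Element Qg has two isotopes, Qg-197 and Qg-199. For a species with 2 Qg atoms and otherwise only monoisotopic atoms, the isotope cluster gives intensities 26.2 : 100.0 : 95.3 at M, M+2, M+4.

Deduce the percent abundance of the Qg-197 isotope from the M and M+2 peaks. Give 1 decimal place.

34.4%

If p is the fraction of Qg that is Qg-197, then I(M+2)/I(M) = [C(2,1)·p^1·(1−p)] / p^2 = 2·(1−p)/p = 100.0/26.2 = 3.8168
(1−p)/p = 3.8168/2 = 1.9084  ⇒  p = 1/(1 + 1.9084) = 0.3438
Qg-197: 34.4%, Qg-199: 65.6%.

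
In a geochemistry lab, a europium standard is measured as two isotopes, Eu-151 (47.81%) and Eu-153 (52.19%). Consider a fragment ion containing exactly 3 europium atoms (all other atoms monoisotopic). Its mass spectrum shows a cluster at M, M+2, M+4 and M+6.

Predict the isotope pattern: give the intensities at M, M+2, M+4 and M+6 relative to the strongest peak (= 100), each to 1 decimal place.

28.0 : 91.6 : 100.0 : 36.4

Each Eu atom is independently Eu-151 (p = 0.4781) or Eu-153 (q = 0.5219); the cluster is the binomial expansion (p + q)^3.
P(M) = 0.4781^3 = 0.109284
P(M+2) = 3 × 0.4781^2 × 0.5219^1 = 0.357887
P(M+4) = 3 × 0.4781^1 × 0.5219^2 = 0.390674
P(M+6) = 0.5219^3 = 0.142155
The M+4 peak is largest (0.390674); scaling to 100 gives 28.0 : 91.6 : 100.0 : 36.4.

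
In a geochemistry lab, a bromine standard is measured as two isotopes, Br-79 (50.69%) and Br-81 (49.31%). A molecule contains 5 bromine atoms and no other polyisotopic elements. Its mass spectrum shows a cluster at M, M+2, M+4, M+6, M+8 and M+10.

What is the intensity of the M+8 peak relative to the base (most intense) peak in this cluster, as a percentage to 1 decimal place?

47.3%

(0.5069 + 0.4931)^5 gives M 0.0335, M+2 0.1628, M+4 0.3167, M+6 0.3081, M+8 0.1498, M+10 0.0292; the largest is M+4.
P(M+4) = C(5,2) × 0.5069^3 × 0.4931^2 = 10 × 0.13024674 × 0.24314761 = 0.316692 (base)
P(M+8) = C(5,4) × 0.5069^1 × 0.4931^4 = 5 × 0.5069 × 0.05912076 = 0.149842
Relative intensity = 0.149842 / 0.316692 × 100 = 47.3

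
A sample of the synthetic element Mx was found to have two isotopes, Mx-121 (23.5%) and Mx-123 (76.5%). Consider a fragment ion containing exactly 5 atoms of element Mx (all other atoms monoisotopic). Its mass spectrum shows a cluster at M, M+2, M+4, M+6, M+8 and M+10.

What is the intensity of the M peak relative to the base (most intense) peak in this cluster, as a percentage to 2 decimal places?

0.18%

Binomial terms of (0.235 + 0.765)^5: M 0.0007, M+2 0.0117, M+4 0.0759, M+6 0.2472, M+8 0.4024, M+10 0.2620 → M+8 is the base peak.
P(M+8) = C(5,4) × 0.235^1 × 0.765^4 = 5 × 0.2350 × 0.3424883 = 0.402424 (base)
P(M) = C(5,0) × 0.235^5 × 0.765^0 = 1 × 0.0007167 × 1.0000 = 0.000717
Relative intensity = 0.000717 / 0.402424 × 100 = 0.18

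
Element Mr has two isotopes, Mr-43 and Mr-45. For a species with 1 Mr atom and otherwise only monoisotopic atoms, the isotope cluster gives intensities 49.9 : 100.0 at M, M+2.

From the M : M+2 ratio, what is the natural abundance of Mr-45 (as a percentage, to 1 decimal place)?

66.7%

Let p = fractional abundance of Mr-43. I(M+2)/I(M) = [C(1,1)·p^0·(1−p)] / p^1 = 1·(1−p)/p = 100.0/49.9 = 2.0040
(1−p)/p = 2.0040/1 = 2.0040  ⇒  p = 1/(1 + 2.0040) = 0.3329
Mr-43: 33.3%, Mr-45: 66.7%.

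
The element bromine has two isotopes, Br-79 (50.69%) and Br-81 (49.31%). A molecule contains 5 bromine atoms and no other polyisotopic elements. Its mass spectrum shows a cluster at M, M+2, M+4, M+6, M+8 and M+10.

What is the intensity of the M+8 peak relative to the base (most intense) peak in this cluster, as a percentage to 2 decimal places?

Binomial terms of (0.5069 + 0.4931)^5: M 0.0335, M+2 0.1628, M+4 0.3167, M+6 0.3081, M+8 0.1498, M+10 0.0292 → M+4 is the base peak.
P(M+4) = C(5,2) × 0.5069^3 × 0.4931^2 = 10 × 0.13024674 × 0.24314761 = 0.316692 (base)
P(M+8) = C(5,4) × 0.5069^1 × 0.4931^4 = 5 × 0.5069 × 0.05912076 = 0.149842
Relative intensity = 0.149842 / 0.316692 × 100 = 47.31

47.31%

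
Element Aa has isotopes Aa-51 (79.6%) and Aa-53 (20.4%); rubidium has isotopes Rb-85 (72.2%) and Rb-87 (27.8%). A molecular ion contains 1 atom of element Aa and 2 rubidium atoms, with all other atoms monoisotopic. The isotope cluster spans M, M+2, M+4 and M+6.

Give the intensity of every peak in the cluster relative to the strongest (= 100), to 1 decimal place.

97.4 : 100.0 : 33.7 : 3.7

Element Aa pattern (n=1): 0.7960 : 0.2040
Rubidium pattern (n=2): 0.521284 : 0.401432 : 0.077284
Convolve the two distributions (both contribute in 2-u steps):
  M: 0.7960×0.521284 = 0.414942
  M+2: 0.7960×0.401432 + 0.2040×0.521284 = 0.425882
  M+4: 0.7960×0.077284 + 0.2040×0.401432 = 0.143410
  M+6: 0.2040×0.077284 = 0.015766
Scale to base peak (0.425882) = 100: 97.4 : 100.0 : 33.7 : 3.7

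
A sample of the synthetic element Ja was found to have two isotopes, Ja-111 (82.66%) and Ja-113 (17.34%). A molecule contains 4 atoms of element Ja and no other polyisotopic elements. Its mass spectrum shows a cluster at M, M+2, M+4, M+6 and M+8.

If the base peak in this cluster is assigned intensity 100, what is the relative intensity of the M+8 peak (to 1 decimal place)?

0.2

(0.8266 + 0.1734)^4 gives M 0.4669, M+2 0.3917, M+4 0.1233, M+6 0.0172, M+8 0.0009; the largest is M.
P(M) = C(4,0) × 0.8266^4 × 0.1734^0 = 1 × 0.46685456 × 1.0000 = 0.466855 (base)
P(M+8) = C(4,4) × 0.8266^0 × 0.1734^4 = 1 × 1.0000 × 0.00090406 = 0.000904
Relative intensity = 0.000904 / 0.466855 × 100 = 0.2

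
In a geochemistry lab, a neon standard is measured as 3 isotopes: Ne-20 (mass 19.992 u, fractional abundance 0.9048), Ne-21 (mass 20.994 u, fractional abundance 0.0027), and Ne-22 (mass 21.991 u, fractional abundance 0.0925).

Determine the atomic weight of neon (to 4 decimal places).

Average mass = Σ (abundance × isotope mass) = 0.9048 × 19.992 + 0.0027 × 20.994 + 0.0925 × 21.991
= 18.08876 + 0.05668 + 2.03417 = 20.17961 u

20.1796 u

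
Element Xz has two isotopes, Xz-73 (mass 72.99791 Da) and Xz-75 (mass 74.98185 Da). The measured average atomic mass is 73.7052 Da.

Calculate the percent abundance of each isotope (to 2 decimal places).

Writing the weighted mean with unknown fraction x of Xz-73:
72.99791·x + 74.98185·(1 − x) = 73.7052
(72.99791 − 74.98185)·x = 73.7052 − 74.98185
x = -1.27665 / -1.98394 = 0.64349 → 64.35% Xz-73, 35.65% Xz-75.

Xz-73: 64.35%, Xz-75: 35.65%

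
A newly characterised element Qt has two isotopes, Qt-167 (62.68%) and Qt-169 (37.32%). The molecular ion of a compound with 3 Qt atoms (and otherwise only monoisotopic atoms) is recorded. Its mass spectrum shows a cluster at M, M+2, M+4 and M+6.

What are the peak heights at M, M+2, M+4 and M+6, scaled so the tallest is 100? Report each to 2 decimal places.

55.98 : 100.00 : 59.54 : 11.82

Expanding (0.6268 + 0.3732)^3:
P(M) = 0.6268^3 = 0.246256
P(M+2) = 3 × 0.6268^2 × 0.3732^1 = 0.439866
P(M+4) = 3 × 0.6268^1 × 0.3732^2 = 0.261899
P(M+6) = 0.3732^3 = 0.051979
The M+2 peak is largest (0.439866); scaling to 100 gives 55.98 : 100.00 : 59.54 : 11.82.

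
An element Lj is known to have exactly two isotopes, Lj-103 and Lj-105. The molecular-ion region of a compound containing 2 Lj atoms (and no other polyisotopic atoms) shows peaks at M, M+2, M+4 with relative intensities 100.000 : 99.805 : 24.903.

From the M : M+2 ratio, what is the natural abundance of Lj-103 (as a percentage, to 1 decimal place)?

66.7%

Write p for the Lj-103 fraction. I(M+2)/I(M) = [C(2,1)·p^1·(1−p)] / p^2 = 2·(1−p)/p = 99.805/100.000 = 0.9981
(1−p)/p = 0.9981/2 = 0.4990  ⇒  p = 1/(1 + 0.4990) = 0.6671
Lj-103: 66.7%, Lj-105: 33.3%.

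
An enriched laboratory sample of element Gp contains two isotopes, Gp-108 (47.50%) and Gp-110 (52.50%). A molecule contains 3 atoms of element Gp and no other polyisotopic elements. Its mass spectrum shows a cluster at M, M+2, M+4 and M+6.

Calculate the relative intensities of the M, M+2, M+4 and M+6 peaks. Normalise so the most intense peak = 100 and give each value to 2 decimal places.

27.29 : 90.48 : 100.00 : 36.84

The 3 Gp atoms are independent, so intensities follow the terms of (0.4750 + 0.5250)^3.
P(M) = 0.4750^3 = 0.107172
P(M+2) = 3 × 0.4750^2 × 0.5250^1 = 0.355359
P(M+4) = 3 × 0.4750^1 × 0.5250^2 = 0.392766
P(M+6) = 0.5250^3 = 0.144703
The M+4 peak is largest (0.392766); scaling to 100 gives 27.29 : 90.48 : 100.00 : 36.84.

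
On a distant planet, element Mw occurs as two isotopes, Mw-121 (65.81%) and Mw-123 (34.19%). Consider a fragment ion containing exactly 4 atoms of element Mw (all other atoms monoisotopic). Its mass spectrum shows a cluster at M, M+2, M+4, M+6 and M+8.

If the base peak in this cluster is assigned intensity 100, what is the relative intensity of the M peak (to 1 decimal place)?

48.1

(0.6581 + 0.3419)^4 gives M 0.1876, M+2 0.3898, M+4 0.3038, M+6 0.1052, M+8 0.0137; the largest is M+2.
P(M+2) = C(4,1) × 0.6581^3 × 0.3419^1 = 4 × 0.28502022 × 0.3419 = 0.389794 (base)
P(M) = C(4,0) × 0.6581^4 × 0.3419^0 = 1 × 0.18757181 × 1.0000 = 0.187572
Relative intensity = 0.187572 / 0.389794 × 100 = 48.1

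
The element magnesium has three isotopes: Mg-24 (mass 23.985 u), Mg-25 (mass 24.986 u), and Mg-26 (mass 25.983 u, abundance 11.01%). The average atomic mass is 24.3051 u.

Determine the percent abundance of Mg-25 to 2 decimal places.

10.00%

Let x and y be the fractions of Mg-24 and Mg-25. Then x + y = 1 − 0.1101 = 0.8899 and 23.985x + 24.986y = 24.3051 − 0.1101×25.983 = 21.4443717.
Substituting: 23.985x + 24.986(0.8899 − x) = 21.4443717
(23.985 − 24.986)x = -0.7906697  ⇒  x = 0.78988, y = 0.10002
Mg-24: 78.99%, Mg-25: 10.00%.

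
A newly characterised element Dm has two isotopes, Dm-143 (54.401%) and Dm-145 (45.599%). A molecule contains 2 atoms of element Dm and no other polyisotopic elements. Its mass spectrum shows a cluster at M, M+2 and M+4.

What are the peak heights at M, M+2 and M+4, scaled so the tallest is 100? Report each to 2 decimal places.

Each Dm atom is independently Dm-143 (p = 0.54401) or Dm-145 (q = 0.45599); the cluster is the binomial expansion (p + q)^2.
P(M) = 0.54401^2 = 0.295947
P(M+2) = 2 × 0.54401^1 × 0.45599^1 = 0.496126
P(M+4) = 0.45599^2 = 0.207927
The M+2 peak is largest (0.496126); scaling to 100 gives 59.65 : 100.00 : 41.91.

59.65 : 100.00 : 41.91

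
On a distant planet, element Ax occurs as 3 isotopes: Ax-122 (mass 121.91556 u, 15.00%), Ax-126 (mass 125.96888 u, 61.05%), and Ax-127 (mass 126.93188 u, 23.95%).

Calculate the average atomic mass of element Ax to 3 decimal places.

Average mass = Σ (abundance × isotope mass) = 0.1500 × 121.91556 + 0.6105 × 125.96888 + 0.2395 × 126.93188
= 18.287334 + 76.904001 + 30.400185 = 125.591520 u

125.592 u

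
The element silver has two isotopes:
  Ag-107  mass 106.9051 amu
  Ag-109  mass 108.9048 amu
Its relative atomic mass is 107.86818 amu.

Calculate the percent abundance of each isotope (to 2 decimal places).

Ag-107: 51.84%, Ag-109: 48.16%

Writing the weighted mean with unknown fraction x of Ag-107:
106.9051·x + 108.9048·(1 − x) = 107.86818
(106.9051 − 108.9048)·x = 107.86818 − 108.9048
x = -1.03662 / -1.9997 = 0.51839 → 51.84% Ag-107, 48.16% Ag-109.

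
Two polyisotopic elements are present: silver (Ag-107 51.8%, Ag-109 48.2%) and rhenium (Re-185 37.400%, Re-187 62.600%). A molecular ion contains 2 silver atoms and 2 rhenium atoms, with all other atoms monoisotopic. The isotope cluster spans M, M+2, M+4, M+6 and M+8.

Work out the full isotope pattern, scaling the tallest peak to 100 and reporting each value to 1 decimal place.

10.1 : 52.6 : 100.0 : 82.0 : 24.5

Silver pattern (n=2): 0.268324 : 0.499352 : 0.232324
Rhenium pattern (n=2): 0.139876 : 0.468248 : 0.391876
Convolve the two distributions (both contribute in 2-u steps):
  M: 0.268324×0.139876 = 0.037532
  M+2: 0.268324×0.468248 + 0.499352×0.139876 = 0.195490
  M+4: 0.268324×0.391876 + 0.499352×0.468248 + 0.232324×0.139876 = 0.371467
  M+6: 0.499352×0.391876 + 0.232324×0.468248 = 0.304469
  M+8: 0.232324×0.391876 = 0.091042
Scale to base peak (0.371467) = 100: 10.1 : 52.6 : 100.0 : 82.0 : 24.5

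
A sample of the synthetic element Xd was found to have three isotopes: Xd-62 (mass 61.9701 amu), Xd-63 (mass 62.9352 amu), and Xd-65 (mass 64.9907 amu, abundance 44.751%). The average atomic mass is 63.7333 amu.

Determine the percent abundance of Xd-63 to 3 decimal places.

The remaining 55.249% is split between Xd-62 (fraction x) and Xd-63 (fraction 0.55249 − x).
Substituting: 61.9701x + 62.9352(0.55249 − x) = 34.649311843
(61.9701 − 62.9352)x = -0.121756805  ⇒  x = 0.12616, y = 0.42633
Xd-62: 12.616%, Xd-63: 42.633%.

42.633%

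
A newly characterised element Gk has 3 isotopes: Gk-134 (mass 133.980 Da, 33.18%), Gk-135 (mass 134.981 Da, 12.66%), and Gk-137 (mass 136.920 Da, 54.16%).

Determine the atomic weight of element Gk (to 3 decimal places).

Average mass = Σ (abundance × isotope mass) = 0.3318 × 133.980 + 0.1266 × 134.981 + 0.5416 × 136.920
= 44.4546 + 17.0886 + 74.1559 = 135.6991 Da

135.699 Da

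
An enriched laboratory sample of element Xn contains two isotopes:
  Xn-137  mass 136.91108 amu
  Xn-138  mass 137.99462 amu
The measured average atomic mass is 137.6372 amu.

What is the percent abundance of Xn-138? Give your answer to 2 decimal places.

Let x be the fractional abundance of Xn-137; then Xn-138 has abundance 1 − x.
136.91108·x + 137.99462·(1 − x) = 137.6372
(136.91108 − 137.99462)·x = 137.6372 − 137.99462
x = -0.35742 / -1.08354 = 0.32986 → 32.99% Xn-137, 67.01% Xn-138.

67.01%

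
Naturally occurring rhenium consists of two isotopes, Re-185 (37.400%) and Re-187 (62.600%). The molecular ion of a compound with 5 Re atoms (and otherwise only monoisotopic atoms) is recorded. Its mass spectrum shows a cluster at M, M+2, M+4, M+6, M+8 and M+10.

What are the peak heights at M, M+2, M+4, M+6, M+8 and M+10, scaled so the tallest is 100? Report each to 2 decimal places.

The 5 Re atoms are independent, so intensities follow the terms of (0.37400 + 0.62600)^5.
P(M) = 0.37400^5 = 0.007317
P(M+2) = 5 × 0.37400^4 × 0.62600^1 = 0.061239
P(M+4) = 10 × 0.37400^3 × 0.62600^2 = 0.205005
P(M+6) = 10 × 0.37400^2 × 0.62600^3 = 0.343136
P(M+8) = 5 × 0.37400^1 × 0.62600^4 = 0.287170
P(M+10) = 0.62600^5 = 0.096133
The M+6 peak is largest (0.343136); scaling to 100 gives 2.13 : 17.85 : 59.74 : 100.00 : 83.69 : 28.02.

2.13 : 17.85 : 59.74 : 100.00 : 83.69 : 28.02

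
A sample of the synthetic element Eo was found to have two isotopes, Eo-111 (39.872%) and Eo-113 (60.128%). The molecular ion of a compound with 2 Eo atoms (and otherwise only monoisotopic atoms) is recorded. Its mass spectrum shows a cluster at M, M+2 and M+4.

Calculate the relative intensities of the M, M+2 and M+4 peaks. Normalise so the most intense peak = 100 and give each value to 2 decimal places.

The 2 Eo atoms are independent, so intensities follow the terms of (0.39872 + 0.60128)^2.
P(M) = 0.39872^2 = 0.158978
P(M+2) = 2 × 0.39872^1 × 0.60128^1 = 0.479485
P(M+4) = 0.60128^2 = 0.361538
The M+2 peak is largest (0.479485); scaling to 100 gives 33.16 : 100.00 : 75.40.

33.16 : 100.00 : 75.40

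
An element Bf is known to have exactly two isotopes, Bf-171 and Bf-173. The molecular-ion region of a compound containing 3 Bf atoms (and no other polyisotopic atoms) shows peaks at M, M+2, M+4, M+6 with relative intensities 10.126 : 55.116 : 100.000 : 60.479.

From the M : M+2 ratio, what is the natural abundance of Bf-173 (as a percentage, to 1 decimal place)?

64.5%

Let p = fractional abundance of Bf-171. I(M+2)/I(M) = [C(3,1)·p^2·(1−p)] / p^3 = 3·(1−p)/p = 55.116/10.126 = 5.4430
(1−p)/p = 5.4430/3 = 1.8143  ⇒  p = 1/(1 + 1.8143) = 0.3553
Bf-171: 35.5%, Bf-173: 64.5%.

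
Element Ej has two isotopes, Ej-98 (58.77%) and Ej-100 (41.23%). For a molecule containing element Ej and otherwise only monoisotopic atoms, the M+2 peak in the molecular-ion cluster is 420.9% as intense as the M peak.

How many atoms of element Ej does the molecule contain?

6

For n independent Ej atoms, I(M+2)/I(M) = n · (abundance Ej-100) / (abundance Ej-98) = n · 0.4123/0.5877.
n = 4.209 × 0.5877/0.4123 = 6.00 ≈ 6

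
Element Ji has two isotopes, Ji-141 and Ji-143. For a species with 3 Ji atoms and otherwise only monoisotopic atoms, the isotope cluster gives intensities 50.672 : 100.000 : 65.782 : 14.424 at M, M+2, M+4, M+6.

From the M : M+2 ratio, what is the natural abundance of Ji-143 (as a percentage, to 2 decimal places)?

39.68%

If p is the fraction of Ji that is Ji-141, then I(M+2)/I(M) = [C(3,1)·p^2·(1−p)] / p^3 = 3·(1−p)/p = 100.000/50.672 = 1.9735
(1−p)/p = 1.9735/3 = 0.6578  ⇒  p = 1/(1 + 0.6578) = 0.6032
Ji-141: 60.32%, Ji-143: 39.68%.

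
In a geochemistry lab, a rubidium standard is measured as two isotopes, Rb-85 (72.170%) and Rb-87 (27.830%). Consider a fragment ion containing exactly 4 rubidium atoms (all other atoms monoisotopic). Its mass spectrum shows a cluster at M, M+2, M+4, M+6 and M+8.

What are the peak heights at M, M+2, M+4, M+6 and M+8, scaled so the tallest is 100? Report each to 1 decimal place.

64.8 : 100.0 : 57.8 : 14.9 : 1.4

Each Rb atom is independently Rb-85 (p = 0.72170) or Rb-87 (q = 0.27830); the cluster is the binomial expansion (p + q)^4.
P(M) = 0.72170^4 = 0.271286
P(M+2) = 4 × 0.72170^3 × 0.27830^1 = 0.418450
P(M+4) = 6 × 0.72170^2 × 0.27830^2 = 0.242042
P(M+6) = 4 × 0.72170^1 × 0.27830^3 = 0.062224
P(M+8) = 0.27830^4 = 0.005999
The M+2 peak is largest (0.418450); scaling to 100 gives 64.8 : 100.0 : 57.8 : 14.9 : 1.4.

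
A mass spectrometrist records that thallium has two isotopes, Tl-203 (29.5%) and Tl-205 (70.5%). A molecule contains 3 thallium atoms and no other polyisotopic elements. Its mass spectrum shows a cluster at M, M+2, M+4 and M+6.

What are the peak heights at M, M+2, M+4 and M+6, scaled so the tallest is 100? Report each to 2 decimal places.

5.84 : 41.84 : 100.00 : 79.66

Expanding (0.295 + 0.705)^3:
P(M) = 0.295^3 = 0.025672
P(M+2) = 3 × 0.295^2 × 0.705^1 = 0.184058
P(M+4) = 3 × 0.295^1 × 0.705^2 = 0.439867
P(M+6) = 0.705^3 = 0.350403
The M+4 peak is largest (0.439867); scaling to 100 gives 5.84 : 41.84 : 100.00 : 79.66.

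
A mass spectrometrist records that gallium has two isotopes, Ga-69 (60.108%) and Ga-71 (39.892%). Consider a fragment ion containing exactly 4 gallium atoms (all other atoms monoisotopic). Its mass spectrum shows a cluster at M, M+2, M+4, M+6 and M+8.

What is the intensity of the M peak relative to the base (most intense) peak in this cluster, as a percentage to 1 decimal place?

Binomial terms of (0.60108 + 0.39892)^4: M 0.1305, M+2 0.3465, M+4 0.3450, M+6 0.1526, M+8 0.0253 → M+2 is the base peak.
P(M+2) = C(4,1) × 0.60108^3 × 0.39892^1 = 4 × 0.2171685 × 0.39892 = 0.346531 (base)
P(M) = C(4,0) × 0.60108^4 × 0.39892^0 = 1 × 0.13053564 × 1.0000 = 0.130536
Relative intensity = 0.130536 / 0.346531 × 100 = 37.7

37.7%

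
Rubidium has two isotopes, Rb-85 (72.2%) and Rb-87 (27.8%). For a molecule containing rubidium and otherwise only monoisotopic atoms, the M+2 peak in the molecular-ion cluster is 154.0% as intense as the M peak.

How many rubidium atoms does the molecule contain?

For n independent Rb atoms, I(M+2)/I(M) = n · (abundance Rb-87) / (abundance Rb-85) = n · 0.278/0.722.
n = 1.540 × 0.722/0.278 = 4.00 ≈ 4

4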